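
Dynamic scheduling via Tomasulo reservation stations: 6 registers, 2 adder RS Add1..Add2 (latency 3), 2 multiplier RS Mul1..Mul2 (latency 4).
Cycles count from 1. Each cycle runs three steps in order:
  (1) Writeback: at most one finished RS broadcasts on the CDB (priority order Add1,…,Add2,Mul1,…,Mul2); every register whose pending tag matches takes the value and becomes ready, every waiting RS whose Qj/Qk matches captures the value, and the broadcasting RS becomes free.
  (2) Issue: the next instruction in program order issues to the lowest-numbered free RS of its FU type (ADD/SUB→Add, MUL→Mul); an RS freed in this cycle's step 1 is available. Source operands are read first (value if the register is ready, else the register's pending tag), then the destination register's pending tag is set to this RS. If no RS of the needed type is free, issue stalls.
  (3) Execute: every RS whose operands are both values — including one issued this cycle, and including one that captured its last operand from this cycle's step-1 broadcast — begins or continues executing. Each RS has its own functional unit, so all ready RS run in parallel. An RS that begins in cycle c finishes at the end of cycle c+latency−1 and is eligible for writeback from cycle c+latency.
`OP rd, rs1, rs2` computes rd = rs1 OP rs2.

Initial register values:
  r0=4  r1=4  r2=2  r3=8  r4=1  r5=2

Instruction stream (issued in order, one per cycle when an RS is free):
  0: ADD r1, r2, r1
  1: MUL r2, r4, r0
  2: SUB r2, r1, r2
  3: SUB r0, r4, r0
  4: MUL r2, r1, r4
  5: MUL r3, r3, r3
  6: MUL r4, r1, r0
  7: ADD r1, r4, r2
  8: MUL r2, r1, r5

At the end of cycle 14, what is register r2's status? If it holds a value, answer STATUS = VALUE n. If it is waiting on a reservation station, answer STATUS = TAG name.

STATUS = TAG Mul2

c1: issue ADD r1<-Add1 | r0:4,r1:Add1,r2:2,r3:8,r4:1,r5:2
c2: issue MUL r2<-Mul1 | r0:4,r1:Add1,r2:Mul1,r3:8,r4:1,r5:2
c3: issue SUB r2<-Add2 | r0:4,r1:Add1,r2:Add2,r3:8,r4:1,r5:2
c4: CDB Add1=6; issue SUB r0<-Add1 | r0:Add1,r1:6,r2:Add2,r3:8,r4:1,r5:2
c5: issue MUL r2<-Mul2 | r0:Add1,r1:6,r2:Mul2,r3:8,r4:1,r5:2
c6: CDB Mul1=4; issue MUL r3<-Mul1 | r0:Add1,r1:6,r2:Mul2,r3:Mul1,r4:1,r5:2
c7: CDB Add1=-3; stall | r0:-3,r1:6,r2:Mul2,r3:Mul1,r4:1,r5:2
c8: stall | r0:-3,r1:6,r2:Mul2,r3:Mul1,r4:1,r5:2
c9: CDB Add2=2; stall | r0:-3,r1:6,r2:Mul2,r3:Mul1,r4:1,r5:2
c10: CDB Mul1=64; issue MUL r4<-Mul1 | r0:-3,r1:6,r2:Mul2,r3:64,r4:Mul1,r5:2
c11: CDB Mul2=6; issue ADD r1<-Add1 | r0:-3,r1:Add1,r2:6,r3:64,r4:Mul1,r5:2
c12: issue MUL r2<-Mul2 | r0:-3,r1:Add1,r2:Mul2,r3:64,r4:Mul1,r5:2
c13: - | r0:-3,r1:Add1,r2:Mul2,r3:64,r4:Mul1,r5:2
c14: CDB Mul1=-18 | r0:-3,r1:Add1,r2:Mul2,r3:64,r4:-18,r5:2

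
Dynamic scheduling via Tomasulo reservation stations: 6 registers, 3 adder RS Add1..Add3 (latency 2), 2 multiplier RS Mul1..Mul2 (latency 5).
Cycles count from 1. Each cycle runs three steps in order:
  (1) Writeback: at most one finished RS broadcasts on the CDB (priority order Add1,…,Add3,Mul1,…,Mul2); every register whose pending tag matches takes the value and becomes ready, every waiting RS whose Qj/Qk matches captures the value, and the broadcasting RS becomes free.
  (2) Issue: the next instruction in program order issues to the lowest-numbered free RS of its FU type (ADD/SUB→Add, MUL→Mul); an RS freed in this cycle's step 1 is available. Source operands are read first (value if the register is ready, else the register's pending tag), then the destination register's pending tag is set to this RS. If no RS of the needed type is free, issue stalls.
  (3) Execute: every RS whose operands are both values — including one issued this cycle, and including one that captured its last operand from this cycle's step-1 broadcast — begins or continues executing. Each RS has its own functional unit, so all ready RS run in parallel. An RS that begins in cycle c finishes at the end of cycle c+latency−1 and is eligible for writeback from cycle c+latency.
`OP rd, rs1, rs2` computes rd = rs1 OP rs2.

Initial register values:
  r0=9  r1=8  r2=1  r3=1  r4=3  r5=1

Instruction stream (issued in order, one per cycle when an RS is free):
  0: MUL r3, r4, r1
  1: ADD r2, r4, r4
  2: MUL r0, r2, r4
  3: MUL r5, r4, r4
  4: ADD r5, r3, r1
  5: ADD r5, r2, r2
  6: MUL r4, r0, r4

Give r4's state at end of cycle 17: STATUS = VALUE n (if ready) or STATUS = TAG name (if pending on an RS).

c1: issue MUL r3<-Mul1 | r0:9,r1:8,r2:1,r3:Mul1,r4:3,r5:1
c2: issue ADD r2<-Add1 | r0:9,r1:8,r2:Add1,r3:Mul1,r4:3,r5:1
c3: issue MUL r0<-Mul2 | r0:Mul2,r1:8,r2:Add1,r3:Mul1,r4:3,r5:1
c4: CDB Add1=6; stall | r0:Mul2,r1:8,r2:6,r3:Mul1,r4:3,r5:1
c5: stall | r0:Mul2,r1:8,r2:6,r3:Mul1,r4:3,r5:1
c6: CDB Mul1=24; issue MUL r5<-Mul1 | r0:Mul2,r1:8,r2:6,r3:24,r4:3,r5:Mul1
c7: issue ADD r5<-Add1 | r0:Mul2,r1:8,r2:6,r3:24,r4:3,r5:Add1
c8: issue ADD r5<-Add2 | r0:Mul2,r1:8,r2:6,r3:24,r4:3,r5:Add2
c9: CDB Add1=32; stall | r0:Mul2,r1:8,r2:6,r3:24,r4:3,r5:Add2
c10: CDB Add2=12; stall | r0:Mul2,r1:8,r2:6,r3:24,r4:3,r5:12
c11: CDB Mul1=9; issue MUL r4<-Mul1 | r0:Mul2,r1:8,r2:6,r3:24,r4:Mul1,r5:12
c12: CDB Mul2=18 | r0:18,r1:8,r2:6,r3:24,r4:Mul1,r5:12
c13: - | r0:18,r1:8,r2:6,r3:24,r4:Mul1,r5:12
c14: - | r0:18,r1:8,r2:6,r3:24,r4:Mul1,r5:12
c15: - | r0:18,r1:8,r2:6,r3:24,r4:Mul1,r5:12
c16: - | r0:18,r1:8,r2:6,r3:24,r4:Mul1,r5:12
c17: CDB Mul1=54 | r0:18,r1:8,r2:6,r3:24,r4:54,r5:12

STATUS = VALUE 54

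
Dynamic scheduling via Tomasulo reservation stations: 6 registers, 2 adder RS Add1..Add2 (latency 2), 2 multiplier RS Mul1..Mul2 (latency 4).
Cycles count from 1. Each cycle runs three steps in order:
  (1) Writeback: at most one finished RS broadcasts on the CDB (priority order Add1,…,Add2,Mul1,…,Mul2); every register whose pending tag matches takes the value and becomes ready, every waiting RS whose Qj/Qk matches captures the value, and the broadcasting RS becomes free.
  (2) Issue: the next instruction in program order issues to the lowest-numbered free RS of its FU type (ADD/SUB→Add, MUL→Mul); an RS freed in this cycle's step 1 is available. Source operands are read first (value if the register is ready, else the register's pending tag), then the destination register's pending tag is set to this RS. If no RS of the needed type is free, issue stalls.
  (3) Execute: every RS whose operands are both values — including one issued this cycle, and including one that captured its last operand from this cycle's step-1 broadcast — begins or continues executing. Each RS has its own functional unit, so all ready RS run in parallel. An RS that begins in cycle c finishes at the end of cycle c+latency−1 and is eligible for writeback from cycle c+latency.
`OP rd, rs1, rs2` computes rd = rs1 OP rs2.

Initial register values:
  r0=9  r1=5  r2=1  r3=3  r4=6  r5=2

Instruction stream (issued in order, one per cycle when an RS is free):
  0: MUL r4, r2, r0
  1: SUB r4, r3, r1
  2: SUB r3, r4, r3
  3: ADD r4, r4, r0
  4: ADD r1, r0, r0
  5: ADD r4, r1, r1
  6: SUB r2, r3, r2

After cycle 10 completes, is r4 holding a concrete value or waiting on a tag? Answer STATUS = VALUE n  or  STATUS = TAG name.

STATUS = TAG Add2

c1: issue MUL r4<-Mul1 | r0:9,r1:5,r2:1,r3:3,r4:Mul1,r5:2
c2: issue SUB r4<-Add1 | r0:9,r1:5,r2:1,r3:3,r4:Add1,r5:2
c3: issue SUB r3<-Add2 | r0:9,r1:5,r2:1,r3:Add2,r4:Add1,r5:2
c4: CDB Add1=-2; issue ADD r4<-Add1 | r0:9,r1:5,r2:1,r3:Add2,r4:Add1,r5:2
c5: CDB Mul1=9; stall | r0:9,r1:5,r2:1,r3:Add2,r4:Add1,r5:2
c6: CDB Add1=7; issue ADD r1<-Add1 | r0:9,r1:Add1,r2:1,r3:Add2,r4:7,r5:2
c7: CDB Add2=-5; issue ADD r4<-Add2 | r0:9,r1:Add1,r2:1,r3:-5,r4:Add2,r5:2
c8: CDB Add1=18; issue SUB r2<-Add1 | r0:9,r1:18,r2:Add1,r3:-5,r4:Add2,r5:2
c9: - | r0:9,r1:18,r2:Add1,r3:-5,r4:Add2,r5:2
c10: CDB Add1=-6 | r0:9,r1:18,r2:-6,r3:-5,r4:Add2,r5:2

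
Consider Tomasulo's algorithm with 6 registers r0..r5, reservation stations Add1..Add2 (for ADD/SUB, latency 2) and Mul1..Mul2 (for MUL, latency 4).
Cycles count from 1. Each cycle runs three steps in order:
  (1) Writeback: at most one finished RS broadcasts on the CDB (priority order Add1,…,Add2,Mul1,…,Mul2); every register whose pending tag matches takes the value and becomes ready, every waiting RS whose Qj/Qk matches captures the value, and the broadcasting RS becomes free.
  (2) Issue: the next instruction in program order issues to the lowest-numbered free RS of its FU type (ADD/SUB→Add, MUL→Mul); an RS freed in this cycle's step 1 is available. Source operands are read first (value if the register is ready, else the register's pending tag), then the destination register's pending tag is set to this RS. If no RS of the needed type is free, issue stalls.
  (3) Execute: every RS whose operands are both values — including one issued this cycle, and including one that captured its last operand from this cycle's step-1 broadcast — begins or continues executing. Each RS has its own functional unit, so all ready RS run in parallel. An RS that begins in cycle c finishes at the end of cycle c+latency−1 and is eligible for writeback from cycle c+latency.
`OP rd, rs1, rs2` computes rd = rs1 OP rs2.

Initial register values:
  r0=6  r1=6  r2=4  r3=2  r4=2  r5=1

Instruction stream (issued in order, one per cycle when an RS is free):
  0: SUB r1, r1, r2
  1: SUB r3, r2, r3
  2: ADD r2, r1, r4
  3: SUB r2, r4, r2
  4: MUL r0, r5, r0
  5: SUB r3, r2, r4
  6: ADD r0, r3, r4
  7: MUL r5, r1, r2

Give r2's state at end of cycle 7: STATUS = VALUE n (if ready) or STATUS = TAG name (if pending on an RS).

STATUS = VALUE -2

cycle 1: issue SUB r1<-Add1 // r0:6,r1:Add1,r2:4,r3:2,r4:2,r5:1
cycle 2: issue SUB r3<-Add2 // r0:6,r1:Add1,r2:4,r3:Add2,r4:2,r5:1
cycle 3: CDB Add1=2; issue ADD r2<-Add1 // r0:6,r1:2,r2:Add1,r3:Add2,r4:2,r5:1
cycle 4: CDB Add2=2; issue SUB r2<-Add2 // r0:6,r1:2,r2:Add2,r3:2,r4:2,r5:1
cycle 5: CDB Add1=4; issue MUL r0<-Mul1 // r0:Mul1,r1:2,r2:Add2,r3:2,r4:2,r5:1
cycle 6: issue SUB r3<-Add1 // r0:Mul1,r1:2,r2:Add2,r3:Add1,r4:2,r5:1
cycle 7: CDB Add2=-2; issue ADD r0<-Add2 // r0:Add2,r1:2,r2:-2,r3:Add1,r4:2,r5:1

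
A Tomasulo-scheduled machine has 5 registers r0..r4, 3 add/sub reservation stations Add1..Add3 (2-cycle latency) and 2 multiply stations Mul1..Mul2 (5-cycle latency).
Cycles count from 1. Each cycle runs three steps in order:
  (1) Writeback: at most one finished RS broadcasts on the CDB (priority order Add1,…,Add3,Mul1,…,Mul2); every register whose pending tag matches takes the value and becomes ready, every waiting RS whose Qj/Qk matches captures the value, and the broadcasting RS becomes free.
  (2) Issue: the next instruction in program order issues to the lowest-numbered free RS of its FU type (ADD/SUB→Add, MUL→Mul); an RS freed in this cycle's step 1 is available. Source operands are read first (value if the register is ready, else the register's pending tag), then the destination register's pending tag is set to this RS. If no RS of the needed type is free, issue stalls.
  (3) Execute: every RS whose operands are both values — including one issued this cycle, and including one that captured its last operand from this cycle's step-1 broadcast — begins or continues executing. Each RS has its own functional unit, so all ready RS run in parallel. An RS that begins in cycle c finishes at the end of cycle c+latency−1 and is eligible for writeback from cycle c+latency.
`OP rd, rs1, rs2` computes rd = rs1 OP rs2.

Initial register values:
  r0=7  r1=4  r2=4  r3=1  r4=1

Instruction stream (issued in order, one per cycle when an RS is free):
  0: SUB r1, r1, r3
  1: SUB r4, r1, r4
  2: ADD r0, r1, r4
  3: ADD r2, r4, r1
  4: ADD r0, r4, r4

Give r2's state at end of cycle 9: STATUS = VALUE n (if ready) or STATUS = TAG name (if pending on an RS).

c1: issue SUB r1<-Add1 | r0:7,r1:Add1,r2:4,r3:1,r4:1
c2: issue SUB r4<-Add2 | r0:7,r1:Add1,r2:4,r3:1,r4:Add2
c3: CDB Add1=3; issue ADD r0<-Add1 | r0:Add1,r1:3,r2:4,r3:1,r4:Add2
c4: issue ADD r2<-Add3 | r0:Add1,r1:3,r2:Add3,r3:1,r4:Add2
c5: CDB Add2=2; issue ADD r0<-Add2 | r0:Add2,r1:3,r2:Add3,r3:1,r4:2
c6: - | r0:Add2,r1:3,r2:Add3,r3:1,r4:2
c7: CDB Add1=5 | r0:Add2,r1:3,r2:Add3,r3:1,r4:2
c8: CDB Add2=4 | r0:4,r1:3,r2:Add3,r3:1,r4:2
c9: CDB Add3=5 | r0:4,r1:3,r2:5,r3:1,r4:2

STATUS = VALUE 5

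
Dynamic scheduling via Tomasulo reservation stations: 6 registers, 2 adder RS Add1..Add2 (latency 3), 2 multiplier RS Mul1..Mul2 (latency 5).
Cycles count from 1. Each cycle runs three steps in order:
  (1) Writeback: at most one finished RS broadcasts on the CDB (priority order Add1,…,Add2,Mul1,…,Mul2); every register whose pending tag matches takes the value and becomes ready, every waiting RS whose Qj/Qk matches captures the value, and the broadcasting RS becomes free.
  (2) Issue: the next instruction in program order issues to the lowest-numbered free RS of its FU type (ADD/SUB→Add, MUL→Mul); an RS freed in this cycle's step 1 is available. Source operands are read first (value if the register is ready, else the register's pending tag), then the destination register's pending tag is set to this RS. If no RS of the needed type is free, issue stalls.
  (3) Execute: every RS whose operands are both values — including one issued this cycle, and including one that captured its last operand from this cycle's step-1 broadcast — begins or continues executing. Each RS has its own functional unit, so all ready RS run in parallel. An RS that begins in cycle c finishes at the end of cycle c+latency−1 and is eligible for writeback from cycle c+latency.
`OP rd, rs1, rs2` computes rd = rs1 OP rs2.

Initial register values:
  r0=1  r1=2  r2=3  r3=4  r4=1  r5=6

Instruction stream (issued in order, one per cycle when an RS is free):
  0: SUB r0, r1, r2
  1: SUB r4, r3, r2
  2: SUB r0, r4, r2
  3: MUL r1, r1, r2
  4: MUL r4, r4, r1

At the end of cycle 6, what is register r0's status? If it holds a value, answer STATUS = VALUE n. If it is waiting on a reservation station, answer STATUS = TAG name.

c1: issue SUB r0<-Add1 | r0:Add1,r1:2,r2:3,r3:4,r4:1,r5:6
c2: issue SUB r4<-Add2 | r0:Add1,r1:2,r2:3,r3:4,r4:Add2,r5:6
c3: stall | r0:Add1,r1:2,r2:3,r3:4,r4:Add2,r5:6
c4: CDB Add1=-1; issue SUB r0<-Add1 | r0:Add1,r1:2,r2:3,r3:4,r4:Add2,r5:6
c5: CDB Add2=1; issue MUL r1<-Mul1 | r0:Add1,r1:Mul1,r2:3,r3:4,r4:1,r5:6
c6: issue MUL r4<-Mul2 | r0:Add1,r1:Mul1,r2:3,r3:4,r4:Mul2,r5:6

STATUS = TAG Add1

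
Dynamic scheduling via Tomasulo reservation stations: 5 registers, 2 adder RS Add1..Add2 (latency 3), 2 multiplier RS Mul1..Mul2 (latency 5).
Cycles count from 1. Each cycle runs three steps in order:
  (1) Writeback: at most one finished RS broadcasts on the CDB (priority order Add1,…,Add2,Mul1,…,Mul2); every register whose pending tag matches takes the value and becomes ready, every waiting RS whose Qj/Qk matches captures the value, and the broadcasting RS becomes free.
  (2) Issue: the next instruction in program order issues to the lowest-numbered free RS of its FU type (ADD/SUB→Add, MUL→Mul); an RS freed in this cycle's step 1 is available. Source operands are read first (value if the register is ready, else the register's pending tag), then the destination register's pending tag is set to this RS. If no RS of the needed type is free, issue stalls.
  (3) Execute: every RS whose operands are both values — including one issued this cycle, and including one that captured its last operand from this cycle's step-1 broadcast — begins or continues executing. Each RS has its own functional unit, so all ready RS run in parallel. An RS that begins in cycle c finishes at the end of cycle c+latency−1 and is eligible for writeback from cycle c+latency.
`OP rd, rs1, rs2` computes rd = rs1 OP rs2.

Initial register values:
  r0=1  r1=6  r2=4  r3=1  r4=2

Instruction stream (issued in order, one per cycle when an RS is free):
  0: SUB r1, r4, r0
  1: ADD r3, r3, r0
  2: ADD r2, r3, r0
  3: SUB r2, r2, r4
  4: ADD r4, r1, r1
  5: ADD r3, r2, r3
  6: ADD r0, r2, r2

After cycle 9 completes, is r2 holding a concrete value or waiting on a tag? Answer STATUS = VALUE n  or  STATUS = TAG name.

cycle 1: issue SUB r1<-Add1 // r0:1,r1:Add1,r2:4,r3:1,r4:2
cycle 2: issue ADD r3<-Add2 // r0:1,r1:Add1,r2:4,r3:Add2,r4:2
cycle 3: stall // r0:1,r1:Add1,r2:4,r3:Add2,r4:2
cycle 4: CDB Add1=1; issue ADD r2<-Add1 // r0:1,r1:1,r2:Add1,r3:Add2,r4:2
cycle 5: CDB Add2=2; issue SUB r2<-Add2 // r0:1,r1:1,r2:Add2,r3:2,r4:2
cycle 6: stall // r0:1,r1:1,r2:Add2,r3:2,r4:2
cycle 7: stall // r0:1,r1:1,r2:Add2,r3:2,r4:2
cycle 8: CDB Add1=3; issue ADD r4<-Add1 // r0:1,r1:1,r2:Add2,r3:2,r4:Add1
cycle 9: stall // r0:1,r1:1,r2:Add2,r3:2,r4:Add1

STATUS = TAG Add2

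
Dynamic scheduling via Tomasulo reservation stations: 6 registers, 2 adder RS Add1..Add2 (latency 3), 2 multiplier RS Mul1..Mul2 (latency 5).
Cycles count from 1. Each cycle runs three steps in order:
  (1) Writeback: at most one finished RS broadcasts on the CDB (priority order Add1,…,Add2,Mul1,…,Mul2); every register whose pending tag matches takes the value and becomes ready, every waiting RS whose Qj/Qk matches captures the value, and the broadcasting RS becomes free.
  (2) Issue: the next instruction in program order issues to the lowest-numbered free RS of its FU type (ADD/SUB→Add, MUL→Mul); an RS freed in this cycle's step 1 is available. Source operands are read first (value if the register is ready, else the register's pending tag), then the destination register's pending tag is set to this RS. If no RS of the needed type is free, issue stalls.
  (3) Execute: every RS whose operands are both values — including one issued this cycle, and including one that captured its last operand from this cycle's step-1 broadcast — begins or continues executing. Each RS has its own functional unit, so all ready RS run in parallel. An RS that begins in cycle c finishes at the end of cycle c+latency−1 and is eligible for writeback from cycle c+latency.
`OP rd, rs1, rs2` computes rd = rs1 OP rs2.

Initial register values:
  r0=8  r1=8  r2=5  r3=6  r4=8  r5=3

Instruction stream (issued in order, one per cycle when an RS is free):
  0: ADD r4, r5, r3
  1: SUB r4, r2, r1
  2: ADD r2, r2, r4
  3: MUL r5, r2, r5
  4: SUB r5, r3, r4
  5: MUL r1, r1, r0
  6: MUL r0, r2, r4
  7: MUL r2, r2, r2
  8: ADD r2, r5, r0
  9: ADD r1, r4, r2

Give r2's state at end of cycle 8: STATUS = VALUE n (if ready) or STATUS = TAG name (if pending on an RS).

STATUS = VALUE 2

c1: issue ADD r4<-Add1 | r0:8,r1:8,r2:5,r3:6,r4:Add1,r5:3
c2: issue SUB r4<-Add2 | r0:8,r1:8,r2:5,r3:6,r4:Add2,r5:3
c3: stall | r0:8,r1:8,r2:5,r3:6,r4:Add2,r5:3
c4: CDB Add1=9; issue ADD r2<-Add1 | r0:8,r1:8,r2:Add1,r3:6,r4:Add2,r5:3
c5: CDB Add2=-3; issue MUL r5<-Mul1 | r0:8,r1:8,r2:Add1,r3:6,r4:-3,r5:Mul1
c6: issue SUB r5<-Add2 | r0:8,r1:8,r2:Add1,r3:6,r4:-3,r5:Add2
c7: issue MUL r1<-Mul2 | r0:8,r1:Mul2,r2:Add1,r3:6,r4:-3,r5:Add2
c8: CDB Add1=2; stall | r0:8,r1:Mul2,r2:2,r3:6,r4:-3,r5:Add2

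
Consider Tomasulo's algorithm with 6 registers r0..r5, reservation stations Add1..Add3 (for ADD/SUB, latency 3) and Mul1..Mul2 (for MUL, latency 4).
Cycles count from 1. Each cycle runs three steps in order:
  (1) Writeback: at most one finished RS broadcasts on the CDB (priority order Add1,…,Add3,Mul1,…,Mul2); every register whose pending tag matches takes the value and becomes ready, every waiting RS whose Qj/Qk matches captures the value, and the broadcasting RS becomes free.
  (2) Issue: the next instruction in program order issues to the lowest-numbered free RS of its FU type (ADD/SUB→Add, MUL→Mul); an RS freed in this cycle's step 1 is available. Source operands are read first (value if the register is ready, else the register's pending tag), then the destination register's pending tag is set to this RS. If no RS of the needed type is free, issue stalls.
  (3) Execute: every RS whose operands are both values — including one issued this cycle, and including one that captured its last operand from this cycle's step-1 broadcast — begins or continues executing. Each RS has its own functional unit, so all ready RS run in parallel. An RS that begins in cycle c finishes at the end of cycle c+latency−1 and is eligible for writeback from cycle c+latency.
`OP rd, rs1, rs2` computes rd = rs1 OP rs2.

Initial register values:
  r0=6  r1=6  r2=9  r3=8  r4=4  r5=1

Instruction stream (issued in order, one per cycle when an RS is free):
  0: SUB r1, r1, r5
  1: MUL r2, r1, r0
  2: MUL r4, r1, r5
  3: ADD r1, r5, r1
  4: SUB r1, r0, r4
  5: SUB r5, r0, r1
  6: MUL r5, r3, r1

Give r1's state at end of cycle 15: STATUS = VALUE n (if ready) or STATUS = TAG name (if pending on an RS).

cycle 1: issue SUB r1<-Add1 // r0:6,r1:Add1,r2:9,r3:8,r4:4,r5:1
cycle 2: issue MUL r2<-Mul1 // r0:6,r1:Add1,r2:Mul1,r3:8,r4:4,r5:1
cycle 3: issue MUL r4<-Mul2 // r0:6,r1:Add1,r2:Mul1,r3:8,r4:Mul2,r5:1
cycle 4: CDB Add1=5; issue ADD r1<-Add1 // r0:6,r1:Add1,r2:Mul1,r3:8,r4:Mul2,r5:1
cycle 5: issue SUB r1<-Add2 // r0:6,r1:Add2,r2:Mul1,r3:8,r4:Mul2,r5:1
cycle 6: issue SUB r5<-Add3 // r0:6,r1:Add2,r2:Mul1,r3:8,r4:Mul2,r5:Add3
cycle 7: CDB Add1=6; stall // r0:6,r1:Add2,r2:Mul1,r3:8,r4:Mul2,r5:Add3
cycle 8: CDB Mul1=30; issue MUL r5<-Mul1 // r0:6,r1:Add2,r2:30,r3:8,r4:Mul2,r5:Mul1
cycle 9: CDB Mul2=5 // r0:6,r1:Add2,r2:30,r3:8,r4:5,r5:Mul1
cycle 10: - // r0:6,r1:Add2,r2:30,r3:8,r4:5,r5:Mul1
cycle 11: - // r0:6,r1:Add2,r2:30,r3:8,r4:5,r5:Mul1
cycle 12: CDB Add2=1 // r0:6,r1:1,r2:30,r3:8,r4:5,r5:Mul1
cycle 13: - // r0:6,r1:1,r2:30,r3:8,r4:5,r5:Mul1
cycle 14: - // r0:6,r1:1,r2:30,r3:8,r4:5,r5:Mul1
cycle 15: CDB Add3=5 // r0:6,r1:1,r2:30,r3:8,r4:5,r5:Mul1

STATUS = VALUE 1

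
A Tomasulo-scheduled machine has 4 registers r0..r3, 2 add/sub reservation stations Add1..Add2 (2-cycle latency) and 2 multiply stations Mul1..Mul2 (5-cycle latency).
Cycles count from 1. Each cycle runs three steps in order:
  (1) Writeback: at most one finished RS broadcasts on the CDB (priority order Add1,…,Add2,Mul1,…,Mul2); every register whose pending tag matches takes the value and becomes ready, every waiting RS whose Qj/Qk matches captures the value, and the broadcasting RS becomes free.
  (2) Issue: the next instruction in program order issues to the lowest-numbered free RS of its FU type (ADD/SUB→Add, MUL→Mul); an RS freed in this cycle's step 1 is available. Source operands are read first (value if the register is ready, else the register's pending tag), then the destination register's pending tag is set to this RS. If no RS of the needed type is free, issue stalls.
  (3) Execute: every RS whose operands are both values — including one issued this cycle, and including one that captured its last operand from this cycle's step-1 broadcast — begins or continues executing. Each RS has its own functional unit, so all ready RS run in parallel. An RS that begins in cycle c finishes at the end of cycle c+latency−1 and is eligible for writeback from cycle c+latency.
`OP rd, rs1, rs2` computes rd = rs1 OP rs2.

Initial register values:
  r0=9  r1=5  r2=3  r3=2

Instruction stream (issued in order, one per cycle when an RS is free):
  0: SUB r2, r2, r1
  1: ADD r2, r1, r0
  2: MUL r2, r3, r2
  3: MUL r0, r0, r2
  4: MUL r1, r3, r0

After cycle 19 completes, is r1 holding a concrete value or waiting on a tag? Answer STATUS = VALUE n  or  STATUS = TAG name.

STATUS = VALUE 504

c1: issue SUB r2<-Add1 | r0:9,r1:5,r2:Add1,r3:2
c2: issue ADD r2<-Add2 | r0:9,r1:5,r2:Add2,r3:2
c3: CDB Add1=-2; issue MUL r2<-Mul1 | r0:9,r1:5,r2:Mul1,r3:2
c4: CDB Add2=14; issue MUL r0<-Mul2 | r0:Mul2,r1:5,r2:Mul1,r3:2
c5: stall | r0:Mul2,r1:5,r2:Mul1,r3:2
c6: stall | r0:Mul2,r1:5,r2:Mul1,r3:2
c7: stall | r0:Mul2,r1:5,r2:Mul1,r3:2
c8: stall | r0:Mul2,r1:5,r2:Mul1,r3:2
c9: CDB Mul1=28; issue MUL r1<-Mul1 | r0:Mul2,r1:Mul1,r2:28,r3:2
c10: - | r0:Mul2,r1:Mul1,r2:28,r3:2
c11: - | r0:Mul2,r1:Mul1,r2:28,r3:2
c12: - | r0:Mul2,r1:Mul1,r2:28,r3:2
c13: - | r0:Mul2,r1:Mul1,r2:28,r3:2
c14: CDB Mul2=252 | r0:252,r1:Mul1,r2:28,r3:2
c15: - | r0:252,r1:Mul1,r2:28,r3:2
c16: - | r0:252,r1:Mul1,r2:28,r3:2
c17: - | r0:252,r1:Mul1,r2:28,r3:2
c18: - | r0:252,r1:Mul1,r2:28,r3:2
c19: CDB Mul1=504 | r0:252,r1:504,r2:28,r3:2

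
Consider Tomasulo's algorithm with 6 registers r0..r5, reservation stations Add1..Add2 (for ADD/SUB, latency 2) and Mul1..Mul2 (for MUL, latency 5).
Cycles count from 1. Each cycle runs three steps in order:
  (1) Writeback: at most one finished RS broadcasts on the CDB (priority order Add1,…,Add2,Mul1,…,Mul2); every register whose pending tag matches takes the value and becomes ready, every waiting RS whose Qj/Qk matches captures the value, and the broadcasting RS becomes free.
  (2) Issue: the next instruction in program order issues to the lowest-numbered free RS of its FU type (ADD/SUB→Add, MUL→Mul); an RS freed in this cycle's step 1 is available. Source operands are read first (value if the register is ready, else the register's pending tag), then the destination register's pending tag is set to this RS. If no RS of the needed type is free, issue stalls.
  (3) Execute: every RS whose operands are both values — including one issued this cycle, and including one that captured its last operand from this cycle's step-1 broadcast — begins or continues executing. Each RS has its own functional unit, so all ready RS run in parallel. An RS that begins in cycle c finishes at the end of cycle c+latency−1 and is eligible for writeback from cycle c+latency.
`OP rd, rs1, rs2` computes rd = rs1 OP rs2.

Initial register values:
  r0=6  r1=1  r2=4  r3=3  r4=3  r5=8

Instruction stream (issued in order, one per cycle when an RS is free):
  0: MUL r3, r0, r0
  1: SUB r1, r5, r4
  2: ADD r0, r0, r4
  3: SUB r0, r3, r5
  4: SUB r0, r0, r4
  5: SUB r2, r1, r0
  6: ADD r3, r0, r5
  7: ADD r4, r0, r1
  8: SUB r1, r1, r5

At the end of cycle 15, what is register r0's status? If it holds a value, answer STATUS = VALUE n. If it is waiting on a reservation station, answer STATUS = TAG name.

STATUS = VALUE 25

cycle 1: issue MUL r3<-Mul1 // r0:6,r1:1,r2:4,r3:Mul1,r4:3,r5:8
cycle 2: issue SUB r1<-Add1 // r0:6,r1:Add1,r2:4,r3:Mul1,r4:3,r5:8
cycle 3: issue ADD r0<-Add2 // r0:Add2,r1:Add1,r2:4,r3:Mul1,r4:3,r5:8
cycle 4: CDB Add1=5; issue SUB r0<-Add1 // r0:Add1,r1:5,r2:4,r3:Mul1,r4:3,r5:8
cycle 5: CDB Add2=9; issue SUB r0<-Add2 // r0:Add2,r1:5,r2:4,r3:Mul1,r4:3,r5:8
cycle 6: CDB Mul1=36; stall // r0:Add2,r1:5,r2:4,r3:36,r4:3,r5:8
cycle 7: stall // r0:Add2,r1:5,r2:4,r3:36,r4:3,r5:8
cycle 8: CDB Add1=28; issue SUB r2<-Add1 // r0:Add2,r1:5,r2:Add1,r3:36,r4:3,r5:8
cycle 9: stall // r0:Add2,r1:5,r2:Add1,r3:36,r4:3,r5:8
cycle 10: CDB Add2=25; issue ADD r3<-Add2 // r0:25,r1:5,r2:Add1,r3:Add2,r4:3,r5:8
cycle 11: stall // r0:25,r1:5,r2:Add1,r3:Add2,r4:3,r5:8
cycle 12: CDB Add1=-20; issue ADD r4<-Add1 // r0:25,r1:5,r2:-20,r3:Add2,r4:Add1,r5:8
cycle 13: CDB Add2=33; issue SUB r1<-Add2 // r0:25,r1:Add2,r2:-20,r3:33,r4:Add1,r5:8
cycle 14: CDB Add1=30 // r0:25,r1:Add2,r2:-20,r3:33,r4:30,r5:8
cycle 15: CDB Add2=-3 // r0:25,r1:-3,r2:-20,r3:33,r4:30,r5:8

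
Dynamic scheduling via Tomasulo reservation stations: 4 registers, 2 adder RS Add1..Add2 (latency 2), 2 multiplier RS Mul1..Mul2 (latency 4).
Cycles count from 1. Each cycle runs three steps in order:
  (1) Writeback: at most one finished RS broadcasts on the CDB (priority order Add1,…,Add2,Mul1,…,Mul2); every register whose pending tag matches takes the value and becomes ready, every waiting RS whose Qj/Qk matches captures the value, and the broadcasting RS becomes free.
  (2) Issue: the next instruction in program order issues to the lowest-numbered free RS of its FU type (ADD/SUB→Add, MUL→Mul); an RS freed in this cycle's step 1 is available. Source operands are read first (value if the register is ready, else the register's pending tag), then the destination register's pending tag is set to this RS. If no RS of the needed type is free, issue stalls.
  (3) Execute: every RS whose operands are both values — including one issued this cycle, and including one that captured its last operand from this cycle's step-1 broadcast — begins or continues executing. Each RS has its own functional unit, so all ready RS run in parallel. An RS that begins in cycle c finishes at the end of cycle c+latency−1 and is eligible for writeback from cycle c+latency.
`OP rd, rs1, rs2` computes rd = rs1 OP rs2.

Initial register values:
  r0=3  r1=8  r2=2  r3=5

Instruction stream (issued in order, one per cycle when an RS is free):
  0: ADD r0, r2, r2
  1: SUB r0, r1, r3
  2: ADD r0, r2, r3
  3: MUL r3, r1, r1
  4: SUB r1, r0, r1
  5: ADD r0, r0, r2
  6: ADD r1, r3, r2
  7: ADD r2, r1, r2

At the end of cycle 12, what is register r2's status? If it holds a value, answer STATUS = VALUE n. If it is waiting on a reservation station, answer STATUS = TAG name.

cycle 1: issue ADD r0<-Add1 // r0:Add1,r1:8,r2:2,r3:5
cycle 2: issue SUB r0<-Add2 // r0:Add2,r1:8,r2:2,r3:5
cycle 3: CDB Add1=4; issue ADD r0<-Add1 // r0:Add1,r1:8,r2:2,r3:5
cycle 4: CDB Add2=3; issue MUL r3<-Mul1 // r0:Add1,r1:8,r2:2,r3:Mul1
cycle 5: CDB Add1=7; issue SUB r1<-Add1 // r0:7,r1:Add1,r2:2,r3:Mul1
cycle 6: issue ADD r0<-Add2 // r0:Add2,r1:Add1,r2:2,r3:Mul1
cycle 7: CDB Add1=-1; issue ADD r1<-Add1 // r0:Add2,r1:Add1,r2:2,r3:Mul1
cycle 8: CDB Add2=9; issue ADD r2<-Add2 // r0:9,r1:Add1,r2:Add2,r3:Mul1
cycle 9: CDB Mul1=64 // r0:9,r1:Add1,r2:Add2,r3:64
cycle 10: - // r0:9,r1:Add1,r2:Add2,r3:64
cycle 11: CDB Add1=66 // r0:9,r1:66,r2:Add2,r3:64
cycle 12: - // r0:9,r1:66,r2:Add2,r3:64

STATUS = TAG Add2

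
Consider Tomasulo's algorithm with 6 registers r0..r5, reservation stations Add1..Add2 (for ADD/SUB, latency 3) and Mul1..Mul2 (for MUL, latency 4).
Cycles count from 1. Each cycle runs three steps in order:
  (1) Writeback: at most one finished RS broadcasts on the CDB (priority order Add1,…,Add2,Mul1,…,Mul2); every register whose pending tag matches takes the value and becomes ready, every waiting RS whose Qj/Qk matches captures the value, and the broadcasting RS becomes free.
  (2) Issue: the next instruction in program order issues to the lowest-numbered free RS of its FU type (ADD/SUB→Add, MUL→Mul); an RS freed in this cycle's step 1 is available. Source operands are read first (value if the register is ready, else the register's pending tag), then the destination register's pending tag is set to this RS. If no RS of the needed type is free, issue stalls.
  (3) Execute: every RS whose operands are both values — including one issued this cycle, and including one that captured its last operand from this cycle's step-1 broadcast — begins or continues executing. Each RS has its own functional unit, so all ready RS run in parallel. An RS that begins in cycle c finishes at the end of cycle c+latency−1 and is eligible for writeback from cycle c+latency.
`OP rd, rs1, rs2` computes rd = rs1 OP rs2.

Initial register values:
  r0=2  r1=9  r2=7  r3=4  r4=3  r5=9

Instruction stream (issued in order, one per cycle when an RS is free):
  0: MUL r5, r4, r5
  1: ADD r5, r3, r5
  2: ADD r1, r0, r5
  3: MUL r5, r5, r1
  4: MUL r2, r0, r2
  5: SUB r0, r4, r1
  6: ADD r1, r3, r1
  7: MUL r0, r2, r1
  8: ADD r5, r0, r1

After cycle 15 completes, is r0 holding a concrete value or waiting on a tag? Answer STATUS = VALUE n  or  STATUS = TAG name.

STATUS = TAG Mul1

  c1: issue MUL r5<-Mul1  regs: r0:2,r1:9,r2:7,r3:4,r4:3,r5:Mul1
  c2: issue ADD r5<-Add1  regs: r0:2,r1:9,r2:7,r3:4,r4:3,r5:Add1
  c3: issue ADD r1<-Add2  regs: r0:2,r1:Add2,r2:7,r3:4,r4:3,r5:Add1
  c4: issue MUL r5<-Mul2  regs: r0:2,r1:Add2,r2:7,r3:4,r4:3,r5:Mul2
  c5: CDB Mul1=27; issue MUL r2<-Mul1  regs: r0:2,r1:Add2,r2:Mul1,r3:4,r4:3,r5:Mul2
  c6: stall  regs: r0:2,r1:Add2,r2:Mul1,r3:4,r4:3,r5:Mul2
  c7: stall  regs: r0:2,r1:Add2,r2:Mul1,r3:4,r4:3,r5:Mul2
  c8: CDB Add1=31; issue SUB r0<-Add1  regs: r0:Add1,r1:Add2,r2:Mul1,r3:4,r4:3,r5:Mul2
  c9: CDB Mul1=14; stall  regs: r0:Add1,r1:Add2,r2:14,r3:4,r4:3,r5:Mul2
  c10: stall  regs: r0:Add1,r1:Add2,r2:14,r3:4,r4:3,r5:Mul2
  c11: CDB Add2=33; issue ADD r1<-Add2  regs: r0:Add1,r1:Add2,r2:14,r3:4,r4:3,r5:Mul2
  c12: issue MUL r0<-Mul1  regs: r0:Mul1,r1:Add2,r2:14,r3:4,r4:3,r5:Mul2
  c13: stall  regs: r0:Mul1,r1:Add2,r2:14,r3:4,r4:3,r5:Mul2
  c14: CDB Add1=-30; issue ADD r5<-Add1  regs: r0:Mul1,r1:Add2,r2:14,r3:4,r4:3,r5:Add1
  c15: CDB Add2=37  regs: r0:Mul1,r1:37,r2:14,r3:4,r4:3,r5:Add1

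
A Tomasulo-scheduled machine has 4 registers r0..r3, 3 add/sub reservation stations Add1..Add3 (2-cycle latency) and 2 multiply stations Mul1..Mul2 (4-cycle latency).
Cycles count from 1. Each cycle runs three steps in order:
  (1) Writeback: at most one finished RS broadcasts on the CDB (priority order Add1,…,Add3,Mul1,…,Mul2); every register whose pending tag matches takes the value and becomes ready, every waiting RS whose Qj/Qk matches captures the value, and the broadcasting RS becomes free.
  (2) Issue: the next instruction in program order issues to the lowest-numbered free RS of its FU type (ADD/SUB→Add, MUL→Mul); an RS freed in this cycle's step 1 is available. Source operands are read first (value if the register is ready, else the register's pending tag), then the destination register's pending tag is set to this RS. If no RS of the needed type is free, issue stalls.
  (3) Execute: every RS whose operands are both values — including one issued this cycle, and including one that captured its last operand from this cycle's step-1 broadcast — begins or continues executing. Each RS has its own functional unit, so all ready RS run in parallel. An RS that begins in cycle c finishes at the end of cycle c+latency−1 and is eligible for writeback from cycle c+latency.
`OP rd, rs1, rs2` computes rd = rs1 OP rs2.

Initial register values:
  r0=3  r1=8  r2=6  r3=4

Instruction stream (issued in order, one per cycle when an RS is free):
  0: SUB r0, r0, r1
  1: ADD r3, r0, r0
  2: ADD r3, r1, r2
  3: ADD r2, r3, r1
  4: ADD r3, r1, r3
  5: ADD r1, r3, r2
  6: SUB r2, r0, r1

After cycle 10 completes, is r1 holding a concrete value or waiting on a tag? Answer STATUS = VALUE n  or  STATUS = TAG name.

c1: issue SUB r0<-Add1 | r0:Add1,r1:8,r2:6,r3:4
c2: issue ADD r3<-Add2 | r0:Add1,r1:8,r2:6,r3:Add2
c3: CDB Add1=-5; issue ADD r3<-Add1 | r0:-5,r1:8,r2:6,r3:Add1
c4: issue ADD r2<-Add3 | r0:-5,r1:8,r2:Add3,r3:Add1
c5: CDB Add1=14; issue ADD r3<-Add1 | r0:-5,r1:8,r2:Add3,r3:Add1
c6: CDB Add2=-10; issue ADD r1<-Add2 | r0:-5,r1:Add2,r2:Add3,r3:Add1
c7: CDB Add1=22; issue SUB r2<-Add1 | r0:-5,r1:Add2,r2:Add1,r3:22
c8: CDB Add3=22 | r0:-5,r1:Add2,r2:Add1,r3:22
c9: - | r0:-5,r1:Add2,r2:Add1,r3:22
c10: CDB Add2=44 | r0:-5,r1:44,r2:Add1,r3:22

STATUS = VALUE 44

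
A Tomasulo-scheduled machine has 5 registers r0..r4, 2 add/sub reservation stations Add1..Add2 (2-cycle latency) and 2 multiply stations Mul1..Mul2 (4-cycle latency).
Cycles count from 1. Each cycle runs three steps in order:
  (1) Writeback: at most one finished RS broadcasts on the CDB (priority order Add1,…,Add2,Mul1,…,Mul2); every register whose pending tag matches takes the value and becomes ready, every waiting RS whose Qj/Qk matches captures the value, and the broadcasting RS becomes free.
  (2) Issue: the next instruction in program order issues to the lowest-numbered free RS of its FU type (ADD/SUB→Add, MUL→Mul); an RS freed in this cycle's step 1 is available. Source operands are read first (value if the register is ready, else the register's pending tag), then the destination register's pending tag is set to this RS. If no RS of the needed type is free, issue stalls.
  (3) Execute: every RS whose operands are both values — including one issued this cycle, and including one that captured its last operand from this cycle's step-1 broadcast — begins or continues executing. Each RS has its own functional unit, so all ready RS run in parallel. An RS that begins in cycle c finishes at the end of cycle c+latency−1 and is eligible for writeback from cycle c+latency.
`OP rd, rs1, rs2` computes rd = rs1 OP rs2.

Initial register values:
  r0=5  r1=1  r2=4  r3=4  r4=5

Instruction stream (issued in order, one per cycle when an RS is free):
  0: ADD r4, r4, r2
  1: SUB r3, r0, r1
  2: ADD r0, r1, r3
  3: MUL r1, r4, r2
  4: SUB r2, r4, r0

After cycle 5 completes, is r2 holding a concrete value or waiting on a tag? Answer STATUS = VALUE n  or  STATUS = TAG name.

  c1: issue ADD r4<-Add1  regs: r0:5,r1:1,r2:4,r3:4,r4:Add1
  c2: issue SUB r3<-Add2  regs: r0:5,r1:1,r2:4,r3:Add2,r4:Add1
  c3: CDB Add1=9; issue ADD r0<-Add1  regs: r0:Add1,r1:1,r2:4,r3:Add2,r4:9
  c4: CDB Add2=4; issue MUL r1<-Mul1  regs: r0:Add1,r1:Mul1,r2:4,r3:4,r4:9
  c5: issue SUB r2<-Add2  regs: r0:Add1,r1:Mul1,r2:Add2,r3:4,r4:9

STATUS = TAG Add2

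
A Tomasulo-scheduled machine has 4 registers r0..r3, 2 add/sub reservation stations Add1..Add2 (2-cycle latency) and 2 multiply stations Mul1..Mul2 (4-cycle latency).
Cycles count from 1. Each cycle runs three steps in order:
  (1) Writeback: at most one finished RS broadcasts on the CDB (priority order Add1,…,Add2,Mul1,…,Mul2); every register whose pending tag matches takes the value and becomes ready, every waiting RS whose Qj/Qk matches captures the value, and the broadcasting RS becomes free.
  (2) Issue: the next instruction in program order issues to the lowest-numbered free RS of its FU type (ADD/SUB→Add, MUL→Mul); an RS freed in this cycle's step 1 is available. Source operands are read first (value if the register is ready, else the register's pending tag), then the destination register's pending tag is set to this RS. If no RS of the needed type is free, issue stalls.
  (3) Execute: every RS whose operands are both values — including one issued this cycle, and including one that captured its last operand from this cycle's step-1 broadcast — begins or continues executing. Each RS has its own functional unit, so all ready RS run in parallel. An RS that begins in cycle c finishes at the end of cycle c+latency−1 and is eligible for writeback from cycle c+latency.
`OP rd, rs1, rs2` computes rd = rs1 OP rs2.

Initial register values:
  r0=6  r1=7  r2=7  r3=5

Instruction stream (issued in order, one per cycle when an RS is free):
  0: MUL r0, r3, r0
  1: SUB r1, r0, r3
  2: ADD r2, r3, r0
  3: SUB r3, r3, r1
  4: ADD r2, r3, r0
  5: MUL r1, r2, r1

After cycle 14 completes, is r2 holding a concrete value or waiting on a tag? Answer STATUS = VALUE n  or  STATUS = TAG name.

cycle 1: issue MUL r0<-Mul1 // r0:Mul1,r1:7,r2:7,r3:5
cycle 2: issue SUB r1<-Add1 // r0:Mul1,r1:Add1,r2:7,r3:5
cycle 3: issue ADD r2<-Add2 // r0:Mul1,r1:Add1,r2:Add2,r3:5
cycle 4: stall // r0:Mul1,r1:Add1,r2:Add2,r3:5
cycle 5: CDB Mul1=30; stall // r0:30,r1:Add1,r2:Add2,r3:5
cycle 6: stall // r0:30,r1:Add1,r2:Add2,r3:5
cycle 7: CDB Add1=25; issue SUB r3<-Add1 // r0:30,r1:25,r2:Add2,r3:Add1
cycle 8: CDB Add2=35; issue ADD r2<-Add2 // r0:30,r1:25,r2:Add2,r3:Add1
cycle 9: CDB Add1=-20; issue MUL r1<-Mul1 // r0:30,r1:Mul1,r2:Add2,r3:-20
cycle 10: - // r0:30,r1:Mul1,r2:Add2,r3:-20
cycle 11: CDB Add2=10 // r0:30,r1:Mul1,r2:10,r3:-20
cycle 12: - // r0:30,r1:Mul1,r2:10,r3:-20
cycle 13: - // r0:30,r1:Mul1,r2:10,r3:-20
cycle 14: - // r0:30,r1:Mul1,r2:10,r3:-20

STATUS = VALUE 10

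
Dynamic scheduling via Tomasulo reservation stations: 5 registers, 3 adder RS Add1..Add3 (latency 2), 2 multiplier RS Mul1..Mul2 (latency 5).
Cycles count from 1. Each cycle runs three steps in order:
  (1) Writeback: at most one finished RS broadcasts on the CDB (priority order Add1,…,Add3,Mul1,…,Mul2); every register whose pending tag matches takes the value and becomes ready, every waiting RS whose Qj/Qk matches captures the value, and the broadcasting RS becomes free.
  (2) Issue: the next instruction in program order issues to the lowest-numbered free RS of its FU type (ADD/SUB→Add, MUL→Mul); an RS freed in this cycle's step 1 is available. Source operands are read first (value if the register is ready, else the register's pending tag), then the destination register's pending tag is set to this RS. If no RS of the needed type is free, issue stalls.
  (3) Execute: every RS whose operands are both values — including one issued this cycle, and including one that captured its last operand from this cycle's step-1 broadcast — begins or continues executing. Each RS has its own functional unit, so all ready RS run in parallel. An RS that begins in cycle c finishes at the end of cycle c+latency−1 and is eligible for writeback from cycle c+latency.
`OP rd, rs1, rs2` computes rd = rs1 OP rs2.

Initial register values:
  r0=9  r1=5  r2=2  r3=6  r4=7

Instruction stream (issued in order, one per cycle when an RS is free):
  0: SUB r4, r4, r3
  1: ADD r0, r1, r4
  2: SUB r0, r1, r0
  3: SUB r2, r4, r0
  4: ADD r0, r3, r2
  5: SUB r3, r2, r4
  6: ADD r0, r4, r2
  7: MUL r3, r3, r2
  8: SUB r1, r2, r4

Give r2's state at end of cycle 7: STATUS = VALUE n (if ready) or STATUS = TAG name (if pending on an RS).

STATUS = TAG Add3

  c1: issue SUB r4<-Add1  regs: r0:9,r1:5,r2:2,r3:6,r4:Add1
  c2: issue ADD r0<-Add2  regs: r0:Add2,r1:5,r2:2,r3:6,r4:Add1
  c3: CDB Add1=1; issue SUB r0<-Add1  regs: r0:Add1,r1:5,r2:2,r3:6,r4:1
  c4: issue SUB r2<-Add3  regs: r0:Add1,r1:5,r2:Add3,r3:6,r4:1
  c5: CDB Add2=6; issue ADD r0<-Add2  regs: r0:Add2,r1:5,r2:Add3,r3:6,r4:1
  c6: stall  regs: r0:Add2,r1:5,r2:Add3,r3:6,r4:1
  c7: CDB Add1=-1; issue SUB r3<-Add1  regs: r0:Add2,r1:5,r2:Add3,r3:Add1,r4:1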